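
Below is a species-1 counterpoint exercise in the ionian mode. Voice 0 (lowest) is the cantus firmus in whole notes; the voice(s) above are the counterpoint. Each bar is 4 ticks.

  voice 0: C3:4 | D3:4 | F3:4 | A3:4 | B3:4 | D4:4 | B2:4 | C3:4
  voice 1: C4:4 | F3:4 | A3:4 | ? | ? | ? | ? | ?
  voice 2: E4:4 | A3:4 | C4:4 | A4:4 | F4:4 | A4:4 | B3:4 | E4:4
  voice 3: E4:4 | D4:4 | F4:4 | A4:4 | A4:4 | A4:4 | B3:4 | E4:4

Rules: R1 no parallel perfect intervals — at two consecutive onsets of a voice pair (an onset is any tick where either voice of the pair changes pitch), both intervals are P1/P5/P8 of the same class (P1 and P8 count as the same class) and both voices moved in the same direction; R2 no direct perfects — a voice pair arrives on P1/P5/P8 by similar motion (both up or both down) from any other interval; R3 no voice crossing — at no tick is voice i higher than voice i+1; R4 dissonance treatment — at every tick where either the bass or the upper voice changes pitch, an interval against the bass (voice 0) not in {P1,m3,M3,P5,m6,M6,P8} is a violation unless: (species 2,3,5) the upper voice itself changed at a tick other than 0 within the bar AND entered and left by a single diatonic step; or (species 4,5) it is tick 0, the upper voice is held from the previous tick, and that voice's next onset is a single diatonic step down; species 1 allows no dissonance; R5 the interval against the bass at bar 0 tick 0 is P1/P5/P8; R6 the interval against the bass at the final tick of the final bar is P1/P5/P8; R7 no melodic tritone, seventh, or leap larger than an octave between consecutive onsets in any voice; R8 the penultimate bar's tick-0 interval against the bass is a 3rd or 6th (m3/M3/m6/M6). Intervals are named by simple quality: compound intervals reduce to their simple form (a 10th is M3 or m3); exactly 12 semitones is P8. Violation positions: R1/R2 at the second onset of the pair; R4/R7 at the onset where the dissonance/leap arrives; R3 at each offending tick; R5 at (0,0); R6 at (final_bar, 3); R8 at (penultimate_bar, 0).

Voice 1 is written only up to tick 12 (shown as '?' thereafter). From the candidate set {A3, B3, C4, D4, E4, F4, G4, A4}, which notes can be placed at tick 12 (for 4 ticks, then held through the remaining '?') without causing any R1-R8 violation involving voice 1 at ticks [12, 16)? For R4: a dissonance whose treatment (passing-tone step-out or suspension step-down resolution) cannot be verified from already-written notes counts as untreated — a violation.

{A3, C4, F4}

A3: legal
B3: violates R4
C4: legal
D4: violates R2,R4
E4: violates R2
F4: legal
G4: violates R4,R7
A4: violates R2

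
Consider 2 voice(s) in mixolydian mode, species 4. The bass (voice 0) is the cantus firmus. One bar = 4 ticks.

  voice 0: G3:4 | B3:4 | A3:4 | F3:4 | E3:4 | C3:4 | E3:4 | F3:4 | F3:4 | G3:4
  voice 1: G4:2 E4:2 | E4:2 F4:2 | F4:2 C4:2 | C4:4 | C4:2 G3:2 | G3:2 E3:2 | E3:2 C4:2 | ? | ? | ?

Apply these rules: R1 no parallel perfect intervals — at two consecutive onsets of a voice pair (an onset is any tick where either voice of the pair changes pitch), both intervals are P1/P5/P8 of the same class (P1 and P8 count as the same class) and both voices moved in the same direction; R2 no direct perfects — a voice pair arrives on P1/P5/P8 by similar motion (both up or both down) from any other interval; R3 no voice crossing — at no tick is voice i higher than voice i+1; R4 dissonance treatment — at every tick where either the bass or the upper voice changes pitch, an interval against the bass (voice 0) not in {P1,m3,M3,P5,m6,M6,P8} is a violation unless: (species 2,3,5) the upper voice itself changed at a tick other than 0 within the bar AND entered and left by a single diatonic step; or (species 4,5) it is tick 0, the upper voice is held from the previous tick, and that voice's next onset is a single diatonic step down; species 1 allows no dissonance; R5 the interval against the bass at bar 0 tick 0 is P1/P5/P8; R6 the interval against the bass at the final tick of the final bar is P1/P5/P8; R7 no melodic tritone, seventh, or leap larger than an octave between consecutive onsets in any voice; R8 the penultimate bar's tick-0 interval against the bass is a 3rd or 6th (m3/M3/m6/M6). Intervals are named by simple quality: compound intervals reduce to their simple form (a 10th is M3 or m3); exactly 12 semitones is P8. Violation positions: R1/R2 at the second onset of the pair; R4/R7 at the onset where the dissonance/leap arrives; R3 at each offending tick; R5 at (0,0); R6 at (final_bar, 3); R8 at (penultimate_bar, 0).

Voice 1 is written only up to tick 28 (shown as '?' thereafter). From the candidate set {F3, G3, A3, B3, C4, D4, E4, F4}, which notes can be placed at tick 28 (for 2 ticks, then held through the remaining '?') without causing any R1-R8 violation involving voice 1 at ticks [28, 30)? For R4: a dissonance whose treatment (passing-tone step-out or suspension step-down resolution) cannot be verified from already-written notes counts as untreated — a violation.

{A3, C4, D4, F3}

F3: legal
G3: violates R4
A3: legal
B3: violates R4
C4: legal
D4: legal
E4: violates R4
F4: violates R2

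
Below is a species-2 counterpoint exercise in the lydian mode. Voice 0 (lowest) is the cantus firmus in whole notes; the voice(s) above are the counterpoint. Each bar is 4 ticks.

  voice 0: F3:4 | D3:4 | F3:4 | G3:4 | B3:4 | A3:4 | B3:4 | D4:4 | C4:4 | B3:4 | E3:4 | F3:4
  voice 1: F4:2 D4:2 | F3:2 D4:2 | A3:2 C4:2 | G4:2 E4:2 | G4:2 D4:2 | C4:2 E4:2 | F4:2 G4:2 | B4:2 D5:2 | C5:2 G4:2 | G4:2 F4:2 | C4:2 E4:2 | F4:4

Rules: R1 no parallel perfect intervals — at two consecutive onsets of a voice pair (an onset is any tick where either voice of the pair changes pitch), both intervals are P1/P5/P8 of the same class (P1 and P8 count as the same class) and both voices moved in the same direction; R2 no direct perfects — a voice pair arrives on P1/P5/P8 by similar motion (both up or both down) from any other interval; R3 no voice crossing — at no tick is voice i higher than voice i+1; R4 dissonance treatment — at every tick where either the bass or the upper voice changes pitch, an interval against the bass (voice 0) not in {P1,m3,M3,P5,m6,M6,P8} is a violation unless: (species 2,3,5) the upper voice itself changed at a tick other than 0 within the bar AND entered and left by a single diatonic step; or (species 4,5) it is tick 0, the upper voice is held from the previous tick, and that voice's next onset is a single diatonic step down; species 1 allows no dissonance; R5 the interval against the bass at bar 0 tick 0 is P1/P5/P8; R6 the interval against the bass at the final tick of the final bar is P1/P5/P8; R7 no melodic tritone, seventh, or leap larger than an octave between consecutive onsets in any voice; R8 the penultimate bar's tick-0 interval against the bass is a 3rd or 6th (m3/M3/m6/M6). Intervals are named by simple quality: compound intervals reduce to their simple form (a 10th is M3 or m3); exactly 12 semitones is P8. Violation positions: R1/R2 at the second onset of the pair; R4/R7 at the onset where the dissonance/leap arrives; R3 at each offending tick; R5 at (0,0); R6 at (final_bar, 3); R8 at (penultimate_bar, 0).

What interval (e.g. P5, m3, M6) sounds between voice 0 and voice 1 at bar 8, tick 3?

P5

voice 0=C4 voice 1=G4 -> P5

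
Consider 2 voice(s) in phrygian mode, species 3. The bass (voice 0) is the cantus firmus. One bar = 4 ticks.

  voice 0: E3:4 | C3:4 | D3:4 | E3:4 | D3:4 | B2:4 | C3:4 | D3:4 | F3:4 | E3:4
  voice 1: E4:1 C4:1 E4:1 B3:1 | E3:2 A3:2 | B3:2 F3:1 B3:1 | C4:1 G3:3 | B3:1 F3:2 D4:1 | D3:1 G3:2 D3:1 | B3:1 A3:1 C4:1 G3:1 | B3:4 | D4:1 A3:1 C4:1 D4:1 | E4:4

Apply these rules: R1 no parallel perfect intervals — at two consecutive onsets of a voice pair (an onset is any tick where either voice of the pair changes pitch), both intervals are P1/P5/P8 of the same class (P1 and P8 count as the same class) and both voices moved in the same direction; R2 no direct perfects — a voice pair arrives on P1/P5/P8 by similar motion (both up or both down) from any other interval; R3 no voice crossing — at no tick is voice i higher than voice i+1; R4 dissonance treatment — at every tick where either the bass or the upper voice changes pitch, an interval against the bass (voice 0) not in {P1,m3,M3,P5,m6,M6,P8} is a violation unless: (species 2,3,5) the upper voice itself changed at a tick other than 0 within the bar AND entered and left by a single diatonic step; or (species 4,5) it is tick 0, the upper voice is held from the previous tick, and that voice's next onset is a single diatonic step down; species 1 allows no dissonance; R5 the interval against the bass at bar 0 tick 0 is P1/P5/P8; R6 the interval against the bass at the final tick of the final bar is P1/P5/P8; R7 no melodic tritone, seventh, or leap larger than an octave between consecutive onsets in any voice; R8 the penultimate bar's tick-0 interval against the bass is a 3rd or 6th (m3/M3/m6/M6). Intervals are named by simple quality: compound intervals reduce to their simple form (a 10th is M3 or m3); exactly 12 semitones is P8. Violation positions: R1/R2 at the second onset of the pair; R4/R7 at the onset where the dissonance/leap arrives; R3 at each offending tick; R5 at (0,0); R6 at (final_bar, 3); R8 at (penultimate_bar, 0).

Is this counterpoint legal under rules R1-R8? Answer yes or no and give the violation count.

No (4 violations)

bar 0: v0=E3 v1=E4 (P8)
bar 1: v0=C3 v1=E3 (M3)
bar 2: v0=D3 v1=B3 (M6)
bar 3: v0=E3 v1=C4 (m6)
bar 4: v0=D3 v1=B3 (M6)
bar 5: v0=B2 v1=D3 (m3)
bar 6: v0=C3 v1=B3 (M7)
bar 7: v0=D3 v1=B3 (M6)
bar 8: v0=F3 v1=D4 (M6)
bar 9: v0=E3 v1=E4 (P8)
  R7 @ bar2.2: B3->F3 leap 6st
  R7 @ bar2.3: F3->B3 leap 6st
  R7 @ bar4.1: B3->F3 leap 6st
  R4 @ bar6.0: C3/B3 M7 untreated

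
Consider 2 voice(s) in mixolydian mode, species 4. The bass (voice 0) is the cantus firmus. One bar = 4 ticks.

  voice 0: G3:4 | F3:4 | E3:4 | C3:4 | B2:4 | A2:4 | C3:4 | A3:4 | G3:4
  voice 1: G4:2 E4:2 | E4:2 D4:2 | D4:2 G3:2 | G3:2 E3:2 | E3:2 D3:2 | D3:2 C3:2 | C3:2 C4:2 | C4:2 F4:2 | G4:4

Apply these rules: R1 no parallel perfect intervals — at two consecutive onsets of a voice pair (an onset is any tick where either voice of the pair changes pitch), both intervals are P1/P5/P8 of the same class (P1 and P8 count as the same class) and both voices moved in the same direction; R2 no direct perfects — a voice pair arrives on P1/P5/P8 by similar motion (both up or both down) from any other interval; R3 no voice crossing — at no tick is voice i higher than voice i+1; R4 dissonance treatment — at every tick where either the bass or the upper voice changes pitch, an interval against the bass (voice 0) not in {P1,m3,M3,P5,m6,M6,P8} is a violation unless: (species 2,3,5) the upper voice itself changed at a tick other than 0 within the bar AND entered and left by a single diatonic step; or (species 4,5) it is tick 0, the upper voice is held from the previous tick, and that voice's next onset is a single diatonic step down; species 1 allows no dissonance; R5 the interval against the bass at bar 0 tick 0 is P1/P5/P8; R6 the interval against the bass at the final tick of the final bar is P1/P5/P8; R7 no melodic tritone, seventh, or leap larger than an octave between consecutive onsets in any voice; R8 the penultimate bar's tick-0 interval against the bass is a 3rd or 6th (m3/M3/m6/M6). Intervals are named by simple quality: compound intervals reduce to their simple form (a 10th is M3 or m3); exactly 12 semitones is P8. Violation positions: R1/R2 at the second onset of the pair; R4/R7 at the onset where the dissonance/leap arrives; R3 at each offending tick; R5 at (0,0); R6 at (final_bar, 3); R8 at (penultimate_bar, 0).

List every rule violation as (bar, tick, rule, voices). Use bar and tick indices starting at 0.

(2, 0, R4, (0, 1))

bar 0: v0=G3 v1=G4 downbeat P8
bar 1: v0=F3 v1=E4 downbeat M7
bar 2: v0=E3 v1=D4 downbeat m7
bar 3: v0=C3 v1=G3 downbeat P5
bar 4: v0=B2 v1=E3 downbeat P4
bar 5: v0=A2 v1=D3 downbeat P4
bar 6: v0=C3 v1=C3 downbeat P1
bar 7: v0=A3 v1=C4 downbeat m3
bar 8: v0=G3 v1=G4 downbeat P8
  -> R4 @ bar 2 tick 0 v(0, 1): E3/D4 m7 untreated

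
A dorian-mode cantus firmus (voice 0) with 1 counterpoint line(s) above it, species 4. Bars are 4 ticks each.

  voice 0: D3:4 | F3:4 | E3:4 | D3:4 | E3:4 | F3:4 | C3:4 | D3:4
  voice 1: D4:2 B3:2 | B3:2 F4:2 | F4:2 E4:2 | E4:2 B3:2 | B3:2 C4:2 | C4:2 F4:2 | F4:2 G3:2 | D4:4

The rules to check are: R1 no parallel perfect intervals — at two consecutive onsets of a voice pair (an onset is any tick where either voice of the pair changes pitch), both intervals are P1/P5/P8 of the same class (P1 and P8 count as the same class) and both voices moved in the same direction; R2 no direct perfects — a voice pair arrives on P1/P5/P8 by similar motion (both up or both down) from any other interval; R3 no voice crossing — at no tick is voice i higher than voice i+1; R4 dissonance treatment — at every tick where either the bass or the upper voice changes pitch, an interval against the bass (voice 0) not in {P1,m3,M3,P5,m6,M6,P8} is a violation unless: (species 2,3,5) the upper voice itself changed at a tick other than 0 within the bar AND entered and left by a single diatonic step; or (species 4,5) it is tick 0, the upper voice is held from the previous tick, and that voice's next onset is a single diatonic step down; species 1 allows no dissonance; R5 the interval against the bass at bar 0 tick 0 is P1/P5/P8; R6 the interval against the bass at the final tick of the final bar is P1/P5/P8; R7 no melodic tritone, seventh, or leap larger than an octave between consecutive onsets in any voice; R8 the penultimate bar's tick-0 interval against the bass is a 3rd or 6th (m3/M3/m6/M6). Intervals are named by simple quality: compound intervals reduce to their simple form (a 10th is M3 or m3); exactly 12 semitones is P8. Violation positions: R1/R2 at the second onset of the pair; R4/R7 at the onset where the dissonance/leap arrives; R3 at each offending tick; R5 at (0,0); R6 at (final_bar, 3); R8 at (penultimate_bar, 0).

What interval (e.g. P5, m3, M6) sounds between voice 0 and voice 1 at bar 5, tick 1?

P5

voice 0=F3 voice 1=C4 -> P5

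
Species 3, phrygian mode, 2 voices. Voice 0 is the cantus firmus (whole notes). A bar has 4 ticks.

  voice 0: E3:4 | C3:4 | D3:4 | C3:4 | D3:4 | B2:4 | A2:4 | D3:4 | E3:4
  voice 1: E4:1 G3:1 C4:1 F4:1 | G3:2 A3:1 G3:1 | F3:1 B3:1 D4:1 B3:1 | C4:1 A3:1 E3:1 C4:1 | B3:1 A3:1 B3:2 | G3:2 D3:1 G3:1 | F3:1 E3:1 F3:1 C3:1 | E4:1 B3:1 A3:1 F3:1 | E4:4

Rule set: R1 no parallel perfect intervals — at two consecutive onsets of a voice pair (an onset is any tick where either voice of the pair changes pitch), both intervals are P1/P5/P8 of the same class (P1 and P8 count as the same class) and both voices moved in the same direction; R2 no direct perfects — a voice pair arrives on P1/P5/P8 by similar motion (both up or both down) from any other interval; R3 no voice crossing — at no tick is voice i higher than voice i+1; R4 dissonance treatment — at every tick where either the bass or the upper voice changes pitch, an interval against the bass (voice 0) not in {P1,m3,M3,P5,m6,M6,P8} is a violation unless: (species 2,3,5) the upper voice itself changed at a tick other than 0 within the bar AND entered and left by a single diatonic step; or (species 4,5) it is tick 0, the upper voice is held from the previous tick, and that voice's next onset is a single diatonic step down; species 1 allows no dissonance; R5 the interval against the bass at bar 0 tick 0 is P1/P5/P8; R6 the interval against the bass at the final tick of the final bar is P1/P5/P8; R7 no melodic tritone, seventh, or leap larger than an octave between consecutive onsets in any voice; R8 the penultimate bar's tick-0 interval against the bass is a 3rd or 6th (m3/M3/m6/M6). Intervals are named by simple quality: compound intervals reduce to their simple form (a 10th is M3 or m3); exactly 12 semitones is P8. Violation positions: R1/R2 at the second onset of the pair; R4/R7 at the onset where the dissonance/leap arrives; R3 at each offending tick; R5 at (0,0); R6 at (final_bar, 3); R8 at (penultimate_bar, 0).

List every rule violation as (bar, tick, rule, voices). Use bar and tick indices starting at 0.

bar 0: v0=E3 v1=E4 downbeat P8
bar 1: v0=C3 v1=G3 downbeat P5
bar 2: v0=D3 v1=F3 downbeat m3
bar 3: v0=C3 v1=C4 downbeat P8
bar 4: v0=D3 v1=B3 downbeat M6
bar 5: v0=B2 v1=G3 downbeat m6
bar 6: v0=A2 v1=F3 downbeat m6
bar 7: v0=D3 v1=E4 downbeat M2
bar 8: v0=E3 v1=E4 downbeat P8
  -> R4 @ bar 0 tick 3 v(0, 1): E3/F4 m2 untreated
  -> R2 @ bar 1 tick 0 v(0, 1): E3/F4 m2 -> C3/G3 P5 similar
  -> R7 @ bar 1 tick 0 v(1,): F4->G3 leap 10st
  -> R7 @ bar 2 tick 1 v(1,): F3->B3 leap 6st
  -> R4 @ bar 7 tick 0 v(0, 1): D3/E4 M2 untreated
  -> R7 @ bar 7 tick 0 v(1,): C3->E4 leap 16st
  -> R8 @ bar 7 tick 0 v(0, 1): penult M2 not 3rd/6th
  -> R2 @ bar 8 tick 0 v(0, 1): D3/F3 m3 -> E3/E4 P8 similar
  -> R7 @ bar 8 tick 0 v(1,): F3->E4 leap 11st

(0, 3, R4, (0, 1))
(1, 0, R2, (0, 1))
(1, 0, R7, (1,))
(2, 1, R7, (1,))
(7, 0, R4, (0, 1))
(7, 0, R7, (1,))
(7, 0, R8, (0, 1))
(8, 0, R2, (0, 1))
(8, 0, R7, (1,))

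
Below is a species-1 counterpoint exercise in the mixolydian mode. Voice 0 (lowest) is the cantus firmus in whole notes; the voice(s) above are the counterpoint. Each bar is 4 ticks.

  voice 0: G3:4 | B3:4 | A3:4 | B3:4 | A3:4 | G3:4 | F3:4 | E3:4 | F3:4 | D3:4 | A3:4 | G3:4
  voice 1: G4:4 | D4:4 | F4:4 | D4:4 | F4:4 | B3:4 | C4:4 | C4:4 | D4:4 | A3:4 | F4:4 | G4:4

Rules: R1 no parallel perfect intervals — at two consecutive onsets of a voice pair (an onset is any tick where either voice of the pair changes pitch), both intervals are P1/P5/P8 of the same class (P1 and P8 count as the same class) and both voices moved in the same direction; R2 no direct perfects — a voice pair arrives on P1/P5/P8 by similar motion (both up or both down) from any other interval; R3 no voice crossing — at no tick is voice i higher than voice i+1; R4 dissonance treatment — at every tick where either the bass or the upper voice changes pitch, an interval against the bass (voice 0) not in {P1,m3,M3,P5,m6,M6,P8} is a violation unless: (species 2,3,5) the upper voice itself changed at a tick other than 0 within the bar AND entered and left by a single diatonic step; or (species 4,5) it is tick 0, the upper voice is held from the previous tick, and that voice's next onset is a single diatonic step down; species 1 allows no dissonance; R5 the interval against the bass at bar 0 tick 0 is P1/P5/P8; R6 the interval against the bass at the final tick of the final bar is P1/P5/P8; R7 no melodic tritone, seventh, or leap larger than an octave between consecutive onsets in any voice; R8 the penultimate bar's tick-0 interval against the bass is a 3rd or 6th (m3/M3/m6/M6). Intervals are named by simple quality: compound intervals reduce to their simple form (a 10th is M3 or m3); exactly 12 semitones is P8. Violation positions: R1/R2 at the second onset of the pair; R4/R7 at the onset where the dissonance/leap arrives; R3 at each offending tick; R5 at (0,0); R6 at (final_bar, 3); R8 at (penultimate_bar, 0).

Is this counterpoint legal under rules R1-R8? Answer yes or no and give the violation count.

No (2 violations)

bar 0: v0=G3 v1=G4 (P8)
bar 1: v0=B3 v1=D4 (m3)
bar 2: v0=A3 v1=F4 (m6)
bar 3: v0=B3 v1=D4 (m3)
bar 4: v0=A3 v1=F4 (m6)
bar 5: v0=G3 v1=B3 (M3)
bar 6: v0=F3 v1=C4 (P5)
bar 7: v0=E3 v1=C4 (m6)
bar 8: v0=F3 v1=D4 (M6)
bar 9: v0=D3 v1=A3 (P5)
bar 10: v0=A3 v1=F4 (m6)
bar 11: v0=G3 v1=G4 (P8)
  R7 @ bar5.0: F4->B3 leap 6st
  R2 @ bar9.0: F3/D4 M6 -> D3/A3 P5 similar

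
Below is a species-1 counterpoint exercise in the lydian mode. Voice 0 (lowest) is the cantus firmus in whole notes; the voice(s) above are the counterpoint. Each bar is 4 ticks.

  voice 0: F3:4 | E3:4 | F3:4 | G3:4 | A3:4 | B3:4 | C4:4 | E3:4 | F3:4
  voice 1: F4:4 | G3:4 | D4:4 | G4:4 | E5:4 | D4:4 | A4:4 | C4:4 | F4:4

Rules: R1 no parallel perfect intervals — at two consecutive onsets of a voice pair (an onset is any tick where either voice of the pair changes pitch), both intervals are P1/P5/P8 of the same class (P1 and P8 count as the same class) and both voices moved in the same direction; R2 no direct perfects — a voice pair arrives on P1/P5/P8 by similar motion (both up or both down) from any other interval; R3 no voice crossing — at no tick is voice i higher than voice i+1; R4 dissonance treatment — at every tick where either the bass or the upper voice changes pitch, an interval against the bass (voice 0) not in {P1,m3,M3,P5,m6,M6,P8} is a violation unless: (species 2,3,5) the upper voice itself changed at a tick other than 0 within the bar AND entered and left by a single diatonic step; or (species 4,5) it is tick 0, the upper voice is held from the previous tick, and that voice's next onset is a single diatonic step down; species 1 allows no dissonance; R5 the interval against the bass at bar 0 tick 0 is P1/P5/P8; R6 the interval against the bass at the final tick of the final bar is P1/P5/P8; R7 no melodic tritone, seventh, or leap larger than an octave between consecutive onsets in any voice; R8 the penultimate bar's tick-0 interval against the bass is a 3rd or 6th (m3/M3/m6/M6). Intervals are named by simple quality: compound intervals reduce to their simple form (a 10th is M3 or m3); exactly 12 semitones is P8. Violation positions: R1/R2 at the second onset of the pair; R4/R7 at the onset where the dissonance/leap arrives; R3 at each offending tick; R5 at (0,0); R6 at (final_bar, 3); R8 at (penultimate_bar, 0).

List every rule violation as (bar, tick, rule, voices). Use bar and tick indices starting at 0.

bar 0: v0=F3 v1=F4 downbeat P8
bar 1: v0=E3 v1=G3 downbeat m3
bar 2: v0=F3 v1=D4 downbeat M6
bar 3: v0=G3 v1=G4 downbeat P8
bar 4: v0=A3 v1=E5 downbeat P5
bar 5: v0=B3 v1=D4 downbeat m3
bar 6: v0=C4 v1=A4 downbeat M6
bar 7: v0=E3 v1=C4 downbeat m6
bar 8: v0=F3 v1=F4 downbeat P8
  -> R7 @ bar 1 tick 0 v(1,): F4->G3 leap 10st
  -> R2 @ bar 3 tick 0 v(0, 1): F3/D4 M6 -> G3/G4 P8 similar
  -> R2 @ bar 4 tick 0 v(0, 1): G3/G4 P8 -> A3/E5 P5 similar
  -> R7 @ bar 5 tick 0 v(1,): E5->D4 leap 14st
  -> R2 @ bar 8 tick 0 v(0, 1): E3/C4 m6 -> F3/F4 P8 similar

(1, 0, R7, (1,))
(3, 0, R2, (0, 1))
(4, 0, R2, (0, 1))
(5, 0, R7, (1,))
(8, 0, R2, (0, 1))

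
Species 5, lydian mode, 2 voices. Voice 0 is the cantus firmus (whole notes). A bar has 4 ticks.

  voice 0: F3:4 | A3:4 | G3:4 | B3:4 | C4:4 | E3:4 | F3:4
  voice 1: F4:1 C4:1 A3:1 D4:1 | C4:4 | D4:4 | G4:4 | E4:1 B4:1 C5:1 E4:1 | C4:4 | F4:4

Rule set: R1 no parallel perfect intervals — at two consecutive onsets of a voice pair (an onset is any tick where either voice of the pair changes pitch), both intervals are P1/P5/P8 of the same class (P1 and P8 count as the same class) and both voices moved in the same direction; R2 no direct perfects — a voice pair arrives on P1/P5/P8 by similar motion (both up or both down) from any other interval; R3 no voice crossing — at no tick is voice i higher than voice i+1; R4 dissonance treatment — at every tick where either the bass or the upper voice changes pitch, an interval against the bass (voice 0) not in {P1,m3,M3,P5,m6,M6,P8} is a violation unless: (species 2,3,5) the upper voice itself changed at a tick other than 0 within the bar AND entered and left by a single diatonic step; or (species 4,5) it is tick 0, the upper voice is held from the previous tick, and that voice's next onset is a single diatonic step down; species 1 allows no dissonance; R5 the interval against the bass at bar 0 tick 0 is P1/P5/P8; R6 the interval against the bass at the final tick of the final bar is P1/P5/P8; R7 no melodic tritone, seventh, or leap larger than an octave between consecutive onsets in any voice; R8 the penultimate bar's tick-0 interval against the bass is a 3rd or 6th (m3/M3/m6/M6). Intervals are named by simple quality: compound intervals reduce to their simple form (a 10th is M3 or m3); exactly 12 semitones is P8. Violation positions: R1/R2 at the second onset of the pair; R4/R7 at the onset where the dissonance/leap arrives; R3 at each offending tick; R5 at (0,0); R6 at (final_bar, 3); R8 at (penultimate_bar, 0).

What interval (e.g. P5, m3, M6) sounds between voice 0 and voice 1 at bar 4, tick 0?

M3

voice 0=C4 voice 1=E4 -> M3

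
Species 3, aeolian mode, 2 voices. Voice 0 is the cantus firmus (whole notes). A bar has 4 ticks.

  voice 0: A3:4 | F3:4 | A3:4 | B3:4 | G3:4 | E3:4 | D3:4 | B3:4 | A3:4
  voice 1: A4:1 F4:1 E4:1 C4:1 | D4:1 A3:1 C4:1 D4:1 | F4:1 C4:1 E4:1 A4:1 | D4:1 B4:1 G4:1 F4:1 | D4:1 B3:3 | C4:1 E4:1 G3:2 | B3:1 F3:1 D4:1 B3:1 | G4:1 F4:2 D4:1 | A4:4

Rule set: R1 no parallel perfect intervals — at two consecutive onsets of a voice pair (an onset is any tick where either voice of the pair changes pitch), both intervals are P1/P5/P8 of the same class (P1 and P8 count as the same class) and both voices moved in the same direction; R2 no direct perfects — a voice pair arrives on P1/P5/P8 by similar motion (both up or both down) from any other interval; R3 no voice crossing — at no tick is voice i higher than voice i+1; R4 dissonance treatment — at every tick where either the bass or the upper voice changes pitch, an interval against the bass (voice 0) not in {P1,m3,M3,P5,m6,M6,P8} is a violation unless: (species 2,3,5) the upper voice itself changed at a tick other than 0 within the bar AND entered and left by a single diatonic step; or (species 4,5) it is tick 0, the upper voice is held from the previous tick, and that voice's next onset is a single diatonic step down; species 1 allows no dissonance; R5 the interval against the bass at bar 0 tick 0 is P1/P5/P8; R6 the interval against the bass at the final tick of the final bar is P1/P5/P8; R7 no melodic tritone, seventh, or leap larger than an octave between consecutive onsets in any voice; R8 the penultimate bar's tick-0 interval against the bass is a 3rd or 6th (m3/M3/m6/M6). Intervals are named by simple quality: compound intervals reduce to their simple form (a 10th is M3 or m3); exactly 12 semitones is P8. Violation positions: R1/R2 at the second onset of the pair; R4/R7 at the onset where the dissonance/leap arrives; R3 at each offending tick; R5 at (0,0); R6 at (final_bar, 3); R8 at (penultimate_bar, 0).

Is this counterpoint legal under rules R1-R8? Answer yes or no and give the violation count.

bar 0: v0=A3 v1=A4 (P8)
bar 1: v0=F3 v1=D4 (M6)
bar 2: v0=A3 v1=F4 (m6)
bar 3: v0=B3 v1=D4 (m3)
bar 4: v0=G3 v1=D4 (P5)
bar 5: v0=E3 v1=C4 (m6)
bar 6: v0=D3 v1=B3 (M6)
bar 7: v0=B3 v1=G4 (m6)
bar 8: v0=A3 v1=A4 (P8)
  R4 @ bar3.3: B3/F4 TT untreated
  R2 @ bar4.0: B3/F4 TT -> G3/D4 P5 similar
  R7 @ bar6.1: B3->F3 leap 6st
  R4 @ bar7.1: B3/F4 TT untreated

No (4 violations)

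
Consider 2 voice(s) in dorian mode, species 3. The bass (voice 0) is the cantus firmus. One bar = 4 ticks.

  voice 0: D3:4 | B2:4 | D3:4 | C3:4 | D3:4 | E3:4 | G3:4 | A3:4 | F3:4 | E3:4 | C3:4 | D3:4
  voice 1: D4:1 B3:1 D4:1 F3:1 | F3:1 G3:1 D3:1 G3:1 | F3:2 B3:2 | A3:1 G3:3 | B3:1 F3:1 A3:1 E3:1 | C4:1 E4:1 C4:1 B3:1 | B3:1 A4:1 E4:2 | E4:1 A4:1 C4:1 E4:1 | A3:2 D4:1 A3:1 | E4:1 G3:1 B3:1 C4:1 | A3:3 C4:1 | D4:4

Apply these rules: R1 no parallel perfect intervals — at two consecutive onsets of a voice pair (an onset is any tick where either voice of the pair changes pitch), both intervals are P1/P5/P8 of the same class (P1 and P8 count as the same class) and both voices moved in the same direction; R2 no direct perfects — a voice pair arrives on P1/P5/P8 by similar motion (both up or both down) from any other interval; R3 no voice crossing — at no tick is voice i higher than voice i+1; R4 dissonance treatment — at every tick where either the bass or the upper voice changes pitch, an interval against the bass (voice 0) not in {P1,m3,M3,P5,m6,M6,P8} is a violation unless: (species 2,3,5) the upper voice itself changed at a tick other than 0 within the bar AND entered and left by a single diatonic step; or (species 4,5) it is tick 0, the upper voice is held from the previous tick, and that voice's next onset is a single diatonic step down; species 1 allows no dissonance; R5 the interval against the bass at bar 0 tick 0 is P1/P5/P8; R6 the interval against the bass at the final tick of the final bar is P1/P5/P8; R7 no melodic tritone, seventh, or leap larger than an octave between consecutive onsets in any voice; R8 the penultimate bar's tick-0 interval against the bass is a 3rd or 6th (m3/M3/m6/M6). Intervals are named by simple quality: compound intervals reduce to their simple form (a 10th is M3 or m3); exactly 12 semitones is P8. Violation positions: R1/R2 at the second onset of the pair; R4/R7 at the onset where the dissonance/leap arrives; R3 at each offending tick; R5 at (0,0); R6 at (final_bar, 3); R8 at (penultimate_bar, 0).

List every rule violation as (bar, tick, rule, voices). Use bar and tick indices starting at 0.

bar 0: v0=D3 v1=D4 downbeat P8
bar 1: v0=B2 v1=F3 downbeat TT
bar 2: v0=D3 v1=F3 downbeat m3
bar 3: v0=C3 v1=A3 downbeat M6
bar 4: v0=D3 v1=B3 downbeat M6
bar 5: v0=E3 v1=C4 downbeat m6
bar 6: v0=G3 v1=B3 downbeat M3
bar 7: v0=A3 v1=E4 downbeat P5
bar 8: v0=F3 v1=A3 downbeat M3
bar 9: v0=E3 v1=E4 downbeat P8
bar 10: v0=C3 v1=A3 downbeat M6
bar 11: v0=D3 v1=D4 downbeat P8
  -> R4 @ bar 1 tick 0 v(0, 1): B2/F3 TT untreated
  -> R7 @ bar 2 tick 2 v(1,): F3->B3 leap 6st
  -> R7 @ bar 4 tick 1 v(1,): B3->F3 leap 6st
  -> R4 @ bar 4 tick 3 v(0, 1): D3/E3 M2 untreated
  -> R4 @ bar 6 tick 1 v(0, 1): G3/A4 M2 untreated
  -> R7 @ bar 6 tick 1 v(1,): B3->A4 leap 10st
  -> R1 @ bar 11 tick 0 v(0, 1): C3/C4 P8 -> D3/D4 P8 similar

(1, 0, R4, (0, 1))
(2, 2, R7, (1,))
(4, 1, R7, (1,))
(4, 3, R4, (0, 1))
(6, 1, R4, (0, 1))
(6, 1, R7, (1,))
(11, 0, R1, (0, 1))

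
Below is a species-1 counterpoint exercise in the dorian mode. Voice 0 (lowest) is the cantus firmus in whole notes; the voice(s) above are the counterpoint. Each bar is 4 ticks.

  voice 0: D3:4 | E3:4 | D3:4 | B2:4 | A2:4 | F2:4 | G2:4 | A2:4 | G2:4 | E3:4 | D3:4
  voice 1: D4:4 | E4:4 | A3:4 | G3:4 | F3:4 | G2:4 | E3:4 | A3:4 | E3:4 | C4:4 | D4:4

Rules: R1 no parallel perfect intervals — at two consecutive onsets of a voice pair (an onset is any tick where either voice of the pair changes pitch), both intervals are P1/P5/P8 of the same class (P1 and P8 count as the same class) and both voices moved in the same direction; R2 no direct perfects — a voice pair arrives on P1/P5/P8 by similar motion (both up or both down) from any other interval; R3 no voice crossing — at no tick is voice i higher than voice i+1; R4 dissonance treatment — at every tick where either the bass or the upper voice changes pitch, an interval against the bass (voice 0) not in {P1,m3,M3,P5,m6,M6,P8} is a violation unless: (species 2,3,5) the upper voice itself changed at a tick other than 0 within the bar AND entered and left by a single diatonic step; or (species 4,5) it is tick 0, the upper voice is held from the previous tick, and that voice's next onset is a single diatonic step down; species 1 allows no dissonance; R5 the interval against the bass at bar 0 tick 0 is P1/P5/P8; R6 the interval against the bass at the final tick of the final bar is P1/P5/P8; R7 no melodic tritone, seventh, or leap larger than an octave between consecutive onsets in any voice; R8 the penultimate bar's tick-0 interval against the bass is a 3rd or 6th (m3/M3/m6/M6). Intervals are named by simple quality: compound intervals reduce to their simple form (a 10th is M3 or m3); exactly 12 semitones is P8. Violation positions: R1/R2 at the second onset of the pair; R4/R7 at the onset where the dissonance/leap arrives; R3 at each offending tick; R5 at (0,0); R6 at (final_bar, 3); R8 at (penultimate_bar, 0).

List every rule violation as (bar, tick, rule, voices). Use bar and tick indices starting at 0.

bar 0: v0=D3 v1=D4 downbeat P8
bar 1: v0=E3 v1=E4 downbeat P8
bar 2: v0=D3 v1=A3 downbeat P5
bar 3: v0=B2 v1=G3 downbeat m6
bar 4: v0=A2 v1=F3 downbeat m6
bar 5: v0=F2 v1=G2 downbeat M2
bar 6: v0=G2 v1=E3 downbeat M6
bar 7: v0=A2 v1=A3 downbeat P8
bar 8: v0=G2 v1=E3 downbeat M6
bar 9: v0=E3 v1=C4 downbeat m6
bar 10: v0=D3 v1=D4 downbeat P8
  -> R1 @ bar 1 tick 0 v(0, 1): D3/D4 P8 -> E3/E4 P8 similar
  -> R2 @ bar 2 tick 0 v(0, 1): E3/E4 P8 -> D3/A3 P5 similar
  -> R4 @ bar 5 tick 0 v(0, 1): F2/G2 M2 untreated
  -> R7 @ bar 5 tick 0 v(1,): F3->G2 leap 10st
  -> R2 @ bar 7 tick 0 v(0, 1): G2/E3 M6 -> A2/A3 P8 similar

(1, 0, R1, (0, 1))
(2, 0, R2, (0, 1))
(5, 0, R4, (0, 1))
(5, 0, R7, (1,))
(7, 0, R2, (0, 1))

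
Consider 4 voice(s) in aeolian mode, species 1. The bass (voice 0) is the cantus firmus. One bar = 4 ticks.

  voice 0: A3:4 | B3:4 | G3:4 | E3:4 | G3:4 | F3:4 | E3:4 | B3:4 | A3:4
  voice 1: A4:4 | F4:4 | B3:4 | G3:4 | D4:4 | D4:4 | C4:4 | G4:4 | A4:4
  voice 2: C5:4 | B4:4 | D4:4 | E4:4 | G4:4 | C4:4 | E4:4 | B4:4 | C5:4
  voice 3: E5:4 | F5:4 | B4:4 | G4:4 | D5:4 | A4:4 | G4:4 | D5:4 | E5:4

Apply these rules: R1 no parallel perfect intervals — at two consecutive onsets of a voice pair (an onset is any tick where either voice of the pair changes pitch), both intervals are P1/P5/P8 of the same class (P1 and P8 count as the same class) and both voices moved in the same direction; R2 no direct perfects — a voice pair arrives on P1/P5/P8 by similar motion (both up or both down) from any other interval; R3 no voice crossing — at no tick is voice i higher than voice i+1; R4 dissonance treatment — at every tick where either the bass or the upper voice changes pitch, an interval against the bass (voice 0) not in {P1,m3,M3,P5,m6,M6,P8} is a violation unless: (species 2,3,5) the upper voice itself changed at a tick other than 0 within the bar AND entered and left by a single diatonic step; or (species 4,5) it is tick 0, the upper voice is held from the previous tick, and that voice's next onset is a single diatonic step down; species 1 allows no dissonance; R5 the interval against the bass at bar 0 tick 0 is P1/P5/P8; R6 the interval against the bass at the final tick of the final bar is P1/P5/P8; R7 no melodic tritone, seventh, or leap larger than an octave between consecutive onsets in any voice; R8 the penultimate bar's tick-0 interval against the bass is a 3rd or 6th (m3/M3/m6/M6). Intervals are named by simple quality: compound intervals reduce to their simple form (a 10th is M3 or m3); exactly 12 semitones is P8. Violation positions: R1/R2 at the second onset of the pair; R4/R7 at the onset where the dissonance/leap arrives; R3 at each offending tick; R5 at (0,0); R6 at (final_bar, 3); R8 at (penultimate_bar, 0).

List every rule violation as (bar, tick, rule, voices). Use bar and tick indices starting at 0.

bar 0: v0=A3 v1=A4 v2=C5 v3=E5 downbeat P5
bar 1: v0=B3 v1=F4 v2=B4 v3=F5 downbeat TT
bar 2: v0=G3 v1=B3 v2=D4 v3=B4 downbeat M3
bar 3: v0=E3 v1=G3 v2=E4 v3=G4 downbeat m3
bar 4: v0=G3 v1=D4 v2=G4 v3=D5 downbeat P5
bar 5: v0=F3 v1=D4 v2=C4 v3=A4 downbeat M3
bar 6: v0=E3 v1=C4 v2=E4 v3=G4 downbeat m3
bar 7: v0=B3 v1=G4 v2=B4 v3=D5 downbeat m3
bar 8: v0=A3 v1=A4 v2=C5 v3=E5 downbeat P5
  -> R5 @ bar 0 tick 0 v(0, 2): opens on m3
  -> R4 @ bar 1 tick 0 v(0, 1): B3/F4 TT untreated
  -> R4 @ bar 1 tick 0 v(0, 3): B3/F5 TT untreated
  -> R1 @ bar 2 tick 0 v(1, 3): F4/F5 P8 -> B3/B4 P8 similar
  -> R2 @ bar 2 tick 0 v(0, 2): B3/B4 P8 -> G3/D4 P5 similar
  -> R7 @ bar 2 tick 0 v(1,): F4->B3 leap 6st
  -> R7 @ bar 2 tick 0 v(3,): F5->B4 leap 6st
  -> R1 @ bar 3 tick 0 v(1, 3): B3/B4 P8 -> G3/G4 P8 similar
  -> R1 @ bar 4 tick 0 v(0, 2): E3/E4 P8 -> G3/G4 P8 similar
  -> R1 @ bar 4 tick 0 v(1, 3): G3/G4 P8 -> D4/D5 P8 similar
  -> R2 @ bar 4 tick 0 v(0, 1): E3/G3 m3 -> G3/D4 P5 similar
  -> R2 @ bar 4 tick 0 v(0, 3): E3/G4 m3 -> G3/D5 P5 similar
  -> R2 @ bar 4 tick 0 v(2, 3): E4/G4 m3 -> G4/D5 P5 similar
  -> R2 @ bar 5 tick 0 v(0, 2): G3/G4 P8 -> F3/C4 P5 similar
  -> R3 @ bar 5 tick 0 v(1, 2): D4 above C4
  -> R3 @ bar 5 tick 1 v(1, 2): D4 above C4
  -> R3 @ bar 5 tick 2 v(1, 2): D4 above C4
  -> R3 @ bar 5 tick 3 v(1, 2): D4 above C4
  -> R1 @ bar 6 tick 0 v(1, 3): D4/A4 P5 -> C4/G4 P5 similar
  -> R1 @ bar 7 tick 0 v(0, 2): E3/E4 P8 -> B3/B4 P8 similar
  -> R1 @ bar 7 tick 0 v(1, 3): C4/G4 P5 -> G4/D5 P5 similar
  -> R8 @ bar 7 tick 0 v(0, 2): penult P8 not 3rd/6th
  -> R1 @ bar 8 tick 0 v(1, 3): G4/D5 P5 -> A4/E5 P5 similar
  -> R6 @ bar 8 tick 3 v(0, 2): closes on m3

(0, 0, R5, (0, 2))
(1, 0, R4, (0, 1))
(1, 0, R4, (0, 3))
(2, 0, R1, (1, 3))
(2, 0, R2, (0, 2))
(2, 0, R7, (1,))
(2, 0, R7, (3,))
(3, 0, R1, (1, 3))
(4, 0, R1, (0, 2))
(4, 0, R1, (1, 3))
(4, 0, R2, (0, 1))
(4, 0, R2, (0, 3))
(4, 0, R2, (2, 3))
(5, 0, R2, (0, 2))
(5, 0, R3, (1, 2))
(5, 1, R3, (1, 2))
(5, 2, R3, (1, 2))
(5, 3, R3, (1, 2))
(6, 0, R1, (1, 3))
(7, 0, R1, (0, 2))
(7, 0, R1, (1, 3))
(7, 0, R8, (0, 2))
(8, 0, R1, (1, 3))
(8, 3, R6, (0, 2))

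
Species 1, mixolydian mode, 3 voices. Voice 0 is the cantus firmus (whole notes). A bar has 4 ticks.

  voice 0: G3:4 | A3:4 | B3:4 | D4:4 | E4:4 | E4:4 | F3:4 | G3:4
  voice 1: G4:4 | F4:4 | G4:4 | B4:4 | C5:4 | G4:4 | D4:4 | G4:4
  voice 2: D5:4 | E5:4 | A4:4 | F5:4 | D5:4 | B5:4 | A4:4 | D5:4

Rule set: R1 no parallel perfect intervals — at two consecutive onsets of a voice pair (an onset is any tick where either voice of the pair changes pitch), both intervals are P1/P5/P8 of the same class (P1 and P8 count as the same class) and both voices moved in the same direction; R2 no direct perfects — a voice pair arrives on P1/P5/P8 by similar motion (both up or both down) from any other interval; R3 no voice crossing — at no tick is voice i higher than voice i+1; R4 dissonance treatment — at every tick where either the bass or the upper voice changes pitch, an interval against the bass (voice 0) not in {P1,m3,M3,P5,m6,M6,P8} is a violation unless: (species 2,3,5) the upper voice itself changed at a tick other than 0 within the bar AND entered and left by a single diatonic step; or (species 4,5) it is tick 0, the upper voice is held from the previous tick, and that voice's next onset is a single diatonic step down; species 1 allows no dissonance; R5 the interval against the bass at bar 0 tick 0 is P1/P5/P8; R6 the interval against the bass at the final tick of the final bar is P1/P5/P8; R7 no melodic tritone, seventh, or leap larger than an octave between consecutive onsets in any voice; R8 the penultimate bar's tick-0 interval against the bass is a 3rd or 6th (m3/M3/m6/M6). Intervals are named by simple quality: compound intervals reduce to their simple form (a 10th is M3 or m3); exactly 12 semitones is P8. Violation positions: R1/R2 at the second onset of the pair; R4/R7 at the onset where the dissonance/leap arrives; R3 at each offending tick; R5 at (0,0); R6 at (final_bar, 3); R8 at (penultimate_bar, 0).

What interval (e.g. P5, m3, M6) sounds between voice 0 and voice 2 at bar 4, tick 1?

voice 0=E4 voice 2=D5 -> m7

m7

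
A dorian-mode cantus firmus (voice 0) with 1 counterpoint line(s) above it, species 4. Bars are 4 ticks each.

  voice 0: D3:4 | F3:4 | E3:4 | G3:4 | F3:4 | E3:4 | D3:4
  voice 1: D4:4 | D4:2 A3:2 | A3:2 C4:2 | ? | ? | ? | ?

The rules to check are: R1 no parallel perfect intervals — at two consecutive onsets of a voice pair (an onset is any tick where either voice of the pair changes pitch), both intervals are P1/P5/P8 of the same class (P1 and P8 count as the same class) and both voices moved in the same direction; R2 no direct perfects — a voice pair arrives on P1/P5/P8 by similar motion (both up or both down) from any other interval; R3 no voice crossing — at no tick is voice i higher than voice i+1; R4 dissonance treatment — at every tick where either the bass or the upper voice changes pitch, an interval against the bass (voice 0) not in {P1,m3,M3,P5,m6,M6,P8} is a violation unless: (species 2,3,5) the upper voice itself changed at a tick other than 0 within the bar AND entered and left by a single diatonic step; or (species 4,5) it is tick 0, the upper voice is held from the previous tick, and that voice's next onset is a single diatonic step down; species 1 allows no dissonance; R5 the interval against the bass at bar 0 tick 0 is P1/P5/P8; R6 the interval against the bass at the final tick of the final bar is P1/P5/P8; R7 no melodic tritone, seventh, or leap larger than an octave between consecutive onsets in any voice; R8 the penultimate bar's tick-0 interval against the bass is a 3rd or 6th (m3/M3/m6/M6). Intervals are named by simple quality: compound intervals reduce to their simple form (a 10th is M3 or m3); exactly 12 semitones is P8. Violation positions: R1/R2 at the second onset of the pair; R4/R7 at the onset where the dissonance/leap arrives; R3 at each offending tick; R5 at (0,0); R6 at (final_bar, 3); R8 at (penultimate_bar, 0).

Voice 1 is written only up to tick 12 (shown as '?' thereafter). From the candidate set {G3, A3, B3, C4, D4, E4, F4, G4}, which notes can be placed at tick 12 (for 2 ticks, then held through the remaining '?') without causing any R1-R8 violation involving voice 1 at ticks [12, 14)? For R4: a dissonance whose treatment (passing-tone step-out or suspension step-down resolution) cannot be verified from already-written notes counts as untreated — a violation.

G3: legal
A3: violates R4
B3: legal
C4: violates R4
D4: violates R2
E4: legal
F4: violates R4
G4: violates R2

{B3, E4, G3}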